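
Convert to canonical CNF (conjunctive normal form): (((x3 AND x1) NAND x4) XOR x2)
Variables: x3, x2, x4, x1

(x3 OR NOT x2 OR x4 OR x1) AND (x3 OR NOT x2 OR x4 OR NOT x1) AND (x3 OR NOT x2 OR NOT x4 OR x1) AND (x3 OR NOT x2 OR NOT x4 OR NOT x1) AND (NOT x3 OR x2 OR NOT x4 OR NOT x1) AND (NOT x3 OR NOT x2 OR x4 OR x1) AND (NOT x3 OR NOT x2 OR x4 OR NOT x1) AND (NOT x3 OR NOT x2 OR NOT x4 OR x1)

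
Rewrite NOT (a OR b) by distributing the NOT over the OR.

NOT a AND NOT b
De Morgan's: NOT(OR of terms) = AND of negations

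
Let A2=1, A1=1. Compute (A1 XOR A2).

Substituting: (1 XOR 1)
= 0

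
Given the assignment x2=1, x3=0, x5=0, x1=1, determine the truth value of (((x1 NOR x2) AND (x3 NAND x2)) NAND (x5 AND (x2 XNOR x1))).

Substituting: (((1 NOR 1) AND (0 NAND 1)) NAND (0 AND (1 XNOR 1)))
= 1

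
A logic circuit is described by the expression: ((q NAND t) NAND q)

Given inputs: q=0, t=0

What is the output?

Substituting: ((0 NAND 0) NAND 0)
= 1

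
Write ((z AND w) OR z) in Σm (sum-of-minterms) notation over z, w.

Σm(2, 3) = (z AND NOT w) OR (z AND w)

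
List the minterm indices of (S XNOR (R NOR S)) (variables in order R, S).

Σm(2) = (R AND NOT S)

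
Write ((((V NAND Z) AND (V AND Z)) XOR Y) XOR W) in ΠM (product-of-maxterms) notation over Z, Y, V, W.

ΠM(0, 2, 5, 7, 8, 10, 13, 15) = (Z OR Y OR V OR W) AND (Z OR Y OR NOT V OR W) AND (Z OR NOT Y OR V OR NOT W) AND (Z OR NOT Y OR NOT V OR NOT W) AND (NOT Z OR Y OR V OR W) AND (NOT Z OR Y OR NOT V OR W) AND (NOT Z OR NOT Y OR V OR NOT W) AND (NOT Z OR NOT Y OR NOT V OR NOT W)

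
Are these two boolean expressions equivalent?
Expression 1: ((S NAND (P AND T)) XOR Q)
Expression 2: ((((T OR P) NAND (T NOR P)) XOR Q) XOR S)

No. Counterexample: with T=0, P=0, Q=0, S=1, Expression 1 = 1 but Expression 2 = 0.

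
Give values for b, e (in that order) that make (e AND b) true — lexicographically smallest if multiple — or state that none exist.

b=1, e=1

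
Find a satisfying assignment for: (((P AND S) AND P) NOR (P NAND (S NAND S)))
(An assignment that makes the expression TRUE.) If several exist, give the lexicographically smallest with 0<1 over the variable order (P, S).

P=1, S=0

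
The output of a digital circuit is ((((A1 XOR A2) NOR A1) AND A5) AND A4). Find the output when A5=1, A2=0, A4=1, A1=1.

Substituting: ((((1 XOR 0) NOR 1) AND 1) AND 1)
= 0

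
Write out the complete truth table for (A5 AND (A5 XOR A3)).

A5 | A3 | Output
----------------
0 | 0 | 0
0 | 1 | 0
1 | 0 | 1
1 | 1 | 0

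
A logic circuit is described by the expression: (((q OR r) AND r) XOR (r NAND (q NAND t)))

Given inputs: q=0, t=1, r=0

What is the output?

Substituting: (((0 OR 0) AND 0) XOR (0 NAND (0 NAND 1)))
= 1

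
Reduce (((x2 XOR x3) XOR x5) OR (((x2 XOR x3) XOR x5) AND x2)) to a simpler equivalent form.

By absorption (E OR (E AND v) = E):
= ((x2 XOR x3) XOR x5)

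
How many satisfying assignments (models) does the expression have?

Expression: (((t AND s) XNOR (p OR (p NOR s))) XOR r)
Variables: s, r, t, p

Satisfying assignments: (0,1,0,0), (0,1,0,1), (0,1,1,0), (0,1,1,1), (1,0,0,0), (1,0,1,1), (1,1,0,1), (1,1,1,0)
Count: 8 out of 16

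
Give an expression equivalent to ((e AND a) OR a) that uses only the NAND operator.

((((e NAND a) NAND (e NAND a)) NAND ((e NAND a) NAND (e NAND a))) NAND (a NAND a))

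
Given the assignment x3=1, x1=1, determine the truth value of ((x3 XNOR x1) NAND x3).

Substituting: ((1 XNOR 1) NAND 1)
= 0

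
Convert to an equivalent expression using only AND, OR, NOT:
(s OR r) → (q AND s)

NOT (s OR r) OR (q AND s)
(Implication elimination: A → B = NOT A OR B)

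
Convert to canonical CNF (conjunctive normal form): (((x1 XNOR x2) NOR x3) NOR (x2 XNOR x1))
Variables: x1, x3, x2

(x1 OR x3 OR x2) AND (x1 OR x3 OR NOT x2) AND (x1 OR NOT x3 OR x2) AND (NOT x1 OR x3 OR x2) AND (NOT x1 OR x3 OR NOT x2) AND (NOT x1 OR NOT x3 OR NOT x2)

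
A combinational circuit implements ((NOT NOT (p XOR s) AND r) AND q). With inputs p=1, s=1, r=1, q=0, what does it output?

Substituting: ((NOT NOT (1 XOR 1) AND 1) AND 0)
= 0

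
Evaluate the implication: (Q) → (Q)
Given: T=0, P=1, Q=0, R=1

Antecedent (Q) = 0; consequent (Q) = 0.
0 → 0 = 1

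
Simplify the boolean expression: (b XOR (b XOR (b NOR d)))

By XOR self-cancellation ((E XOR v) XOR v = E):
= (b NOR d)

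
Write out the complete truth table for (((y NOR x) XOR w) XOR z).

w | x | z | y | Output
----------------------
0 | 0 | 0 | 0 | 1
0 | 0 | 0 | 1 | 0
0 | 0 | 1 | 0 | 0
0 | 0 | 1 | 1 | 1
0 | 1 | 0 | 0 | 0
0 | 1 | 0 | 1 | 0
0 | 1 | 1 | 0 | 1
0 | 1 | 1 | 1 | 1
1 | 0 | 0 | 0 | 0
1 | 0 | 0 | 1 | 1
1 | 0 | 1 | 0 | 1
1 | 0 | 1 | 1 | 0
1 | 1 | 0 | 0 | 1
1 | 1 | 0 | 1 | 1
1 | 1 | 1 | 0 | 0
1 | 1 | 1 | 1 | 0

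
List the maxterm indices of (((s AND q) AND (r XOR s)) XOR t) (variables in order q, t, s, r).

ΠM(0, 1, 2, 3, 8, 9, 11, 14) = (q OR t OR s OR r) AND (q OR t OR s OR NOT r) AND (q OR t OR NOT s OR r) AND (q OR t OR NOT s OR NOT r) AND (NOT q OR t OR s OR r) AND (NOT q OR t OR s OR NOT r) AND (NOT q OR t OR NOT s OR NOT r) AND (NOT q OR NOT t OR NOT s OR r)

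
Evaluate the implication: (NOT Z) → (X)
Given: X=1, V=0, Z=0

Antecedent (NOT Z) = 1; consequent (X) = 1.
1 → 1 = 1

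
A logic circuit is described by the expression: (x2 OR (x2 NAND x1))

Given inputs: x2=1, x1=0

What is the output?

Substituting: (1 OR (1 NAND 0))
= 1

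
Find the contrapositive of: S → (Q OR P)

Contrapositive: NOT (Q OR P) → NOT S
Note: A statement and its contrapositive are logically equivalent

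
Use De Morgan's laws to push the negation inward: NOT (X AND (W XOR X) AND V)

NOT X OR NOT (W XOR X) OR NOT V
De Morgan's: NOT(AND of terms) = OR of negations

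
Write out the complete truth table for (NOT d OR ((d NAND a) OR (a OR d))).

a | d | Output
--------------
0 | 0 | 1
0 | 1 | 1
1 | 0 | 1
1 | 1 | 1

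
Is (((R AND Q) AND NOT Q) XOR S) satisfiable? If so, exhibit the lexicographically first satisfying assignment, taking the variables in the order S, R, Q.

S=1, R=0, Q=0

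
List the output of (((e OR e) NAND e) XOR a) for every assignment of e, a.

e | a | Output
--------------
0 | 0 | 1
0 | 1 | 0
1 | 0 | 0
1 | 1 | 1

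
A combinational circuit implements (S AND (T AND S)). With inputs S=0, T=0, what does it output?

Substituting: (0 AND (0 AND 0))
= 0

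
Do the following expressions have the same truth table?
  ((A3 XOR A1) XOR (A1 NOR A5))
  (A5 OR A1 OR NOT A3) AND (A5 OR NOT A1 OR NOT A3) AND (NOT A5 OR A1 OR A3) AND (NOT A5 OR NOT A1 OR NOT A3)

Yes, they are equivalent — the two output columns agree on all 8 assignments:
A5 | A1 | A3 | Expression 1 | Expression 2
------------------------------------------
0 | 0 | 0 | 1 | 1
0 | 0 | 1 | 0 | 0
0 | 1 | 0 | 1 | 1
0 | 1 | 1 | 0 | 0
1 | 0 | 0 | 0 | 0
1 | 0 | 1 | 1 | 1
1 | 1 | 0 | 1 | 1
1 | 1 | 1 | 0 | 0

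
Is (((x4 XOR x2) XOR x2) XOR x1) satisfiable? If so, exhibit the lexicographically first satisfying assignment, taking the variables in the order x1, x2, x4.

x1=0, x2=0, x4=1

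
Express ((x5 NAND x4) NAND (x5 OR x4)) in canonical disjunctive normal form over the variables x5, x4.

(NOT x5 AND NOT x4) OR (x5 AND x4)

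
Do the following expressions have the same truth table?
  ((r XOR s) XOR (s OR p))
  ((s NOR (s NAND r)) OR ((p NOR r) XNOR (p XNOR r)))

No. Counterexample: with p=0, s=0, r=0, Expression 1 = 0 but Expression 2 = 1.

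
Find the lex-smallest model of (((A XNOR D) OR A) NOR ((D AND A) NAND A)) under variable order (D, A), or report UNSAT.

UNSATISFIABLE - no assignment makes this expression true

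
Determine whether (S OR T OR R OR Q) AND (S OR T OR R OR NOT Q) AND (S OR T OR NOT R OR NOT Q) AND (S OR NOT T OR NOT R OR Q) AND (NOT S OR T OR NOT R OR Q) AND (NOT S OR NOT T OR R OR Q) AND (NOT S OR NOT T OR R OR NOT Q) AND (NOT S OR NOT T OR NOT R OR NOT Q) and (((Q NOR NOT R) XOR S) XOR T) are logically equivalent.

Yes, they are equivalent — the two output columns agree on all 16 assignments:
S | T | R | Q | Expression 1 | Expression 2
-------------------------------------------
0 | 0 | 0 | 0 | 0 | 0
0 | 0 | 0 | 1 | 0 | 0
0 | 0 | 1 | 0 | 1 | 1
0 | 0 | 1 | 1 | 0 | 0
0 | 1 | 0 | 0 | 1 | 1
0 | 1 | 0 | 1 | 1 | 1
0 | 1 | 1 | 0 | 0 | 0
0 | 1 | 1 | 1 | 1 | 1
1 | 0 | 0 | 0 | 1 | 1
1 | 0 | 0 | 1 | 1 | 1
1 | 0 | 1 | 0 | 0 | 0
1 | 0 | 1 | 1 | 1 | 1
1 | 1 | 0 | 0 | 0 | 0
1 | 1 | 0 | 1 | 0 | 0
1 | 1 | 1 | 0 | 1 | 1
1 | 1 | 1 | 1 | 0 | 0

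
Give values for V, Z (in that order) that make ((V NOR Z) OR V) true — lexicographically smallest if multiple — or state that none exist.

V=0, Z=0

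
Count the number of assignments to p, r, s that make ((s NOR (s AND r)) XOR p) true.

Satisfying assignments: (0,0,0), (0,1,0), (1,0,1), (1,1,1)
Count: 4 out of 8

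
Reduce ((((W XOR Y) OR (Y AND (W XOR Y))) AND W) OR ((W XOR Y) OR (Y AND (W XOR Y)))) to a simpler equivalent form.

By absorption (E OR (E AND v) = E) then absorption (E OR (E AND v) = E):
= (W XOR Y)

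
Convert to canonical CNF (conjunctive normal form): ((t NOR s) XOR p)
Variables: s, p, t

(s OR p OR NOT t) AND (s OR NOT p OR t) AND (NOT s OR p OR t) AND (NOT s OR p OR NOT t)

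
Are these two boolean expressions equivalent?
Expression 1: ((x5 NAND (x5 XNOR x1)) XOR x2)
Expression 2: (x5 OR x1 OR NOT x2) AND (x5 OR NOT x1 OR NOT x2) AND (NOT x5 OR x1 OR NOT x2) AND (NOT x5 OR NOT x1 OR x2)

Yes, they are equivalent — the two output columns agree on all 8 assignments:
x5 | x1 | x2 | Expression 1 | Expression 2
------------------------------------------
0 | 0 | 0 | 1 | 1
0 | 0 | 1 | 0 | 0
0 | 1 | 0 | 1 | 1
0 | 1 | 1 | 0 | 0
1 | 0 | 0 | 1 | 1
1 | 0 | 1 | 0 | 0
1 | 1 | 0 | 0 | 0
1 | 1 | 1 | 1 | 1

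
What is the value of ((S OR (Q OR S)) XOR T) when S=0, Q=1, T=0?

Substituting: ((0 OR (1 OR 0)) XOR 0)
= 1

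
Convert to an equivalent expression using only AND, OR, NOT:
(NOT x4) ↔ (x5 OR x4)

((NOT x4) AND (x5 OR x4)) OR (x4 AND NOT (x5 OR x4))
(Biconditional = both true or both false)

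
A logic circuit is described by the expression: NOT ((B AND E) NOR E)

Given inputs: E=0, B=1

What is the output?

Substituting: NOT ((1 AND 0) NOR 0)
= 0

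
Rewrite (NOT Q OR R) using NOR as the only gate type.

(((Q NOR Q) NOR R) NOR ((Q NOR Q) NOR R))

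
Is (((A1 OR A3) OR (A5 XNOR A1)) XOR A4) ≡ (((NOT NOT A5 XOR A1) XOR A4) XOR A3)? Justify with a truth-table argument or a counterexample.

No. Counterexample: with A1=0, A4=0, A3=0, A5=0, Expression 1 = 1 but Expression 2 = 0.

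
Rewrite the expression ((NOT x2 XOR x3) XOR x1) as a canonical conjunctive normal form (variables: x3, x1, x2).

(x3 OR x1 OR NOT x2) AND (x3 OR NOT x1 OR x2) AND (NOT x3 OR x1 OR x2) AND (NOT x3 OR NOT x1 OR NOT x2)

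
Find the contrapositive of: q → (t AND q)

Contrapositive: NOT (t AND q) → NOT q
Note: A statement and its contrapositive are logically equivalent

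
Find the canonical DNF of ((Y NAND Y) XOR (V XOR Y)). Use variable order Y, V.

(NOT Y AND NOT V) OR (Y AND NOT V)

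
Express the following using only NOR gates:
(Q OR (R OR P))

((Q NOR ((R NOR P) NOR (R NOR P))) NOR (Q NOR ((R NOR P) NOR (R NOR P))))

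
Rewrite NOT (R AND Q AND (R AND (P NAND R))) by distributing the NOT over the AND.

NOT R OR NOT Q OR NOT (R AND (P NAND R))
De Morgan's: NOT(AND of terms) = OR of negations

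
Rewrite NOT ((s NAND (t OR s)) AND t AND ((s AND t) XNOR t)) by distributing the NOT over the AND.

NOT (s NAND (t OR s)) OR NOT t OR NOT ((s AND t) XNOR t)
De Morgan's: NOT(AND of terms) = OR of negations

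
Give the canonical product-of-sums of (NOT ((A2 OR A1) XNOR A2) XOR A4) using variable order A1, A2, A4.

ΠM(0, 2, 5, 6) = (A1 OR A2 OR A4) AND (A1 OR NOT A2 OR A4) AND (NOT A1 OR A2 OR NOT A4) AND (NOT A1 OR NOT A2 OR A4)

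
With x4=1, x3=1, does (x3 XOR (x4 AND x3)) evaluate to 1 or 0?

Substituting: (1 XOR (1 AND 1))
= 0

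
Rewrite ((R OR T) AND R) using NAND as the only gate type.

((((R NAND R) NAND (T NAND T)) NAND R) NAND (((R NAND R) NAND (T NAND T)) NAND R))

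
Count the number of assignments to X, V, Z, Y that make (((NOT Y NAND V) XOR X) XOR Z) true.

Satisfying assignments: (0,0,0,0), (0,0,0,1), (0,1,0,1), (0,1,1,0), (1,0,1,0), (1,0,1,1), (1,1,0,0), (1,1,1,1)
Count: 8 out of 16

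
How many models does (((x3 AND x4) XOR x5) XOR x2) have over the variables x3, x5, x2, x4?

Satisfying assignments: (0,0,1,0), (0,0,1,1), (0,1,0,0), (0,1,0,1), (1,0,0,1), (1,0,1,0), (1,1,0,0), (1,1,1,1)
Count: 8 out of 16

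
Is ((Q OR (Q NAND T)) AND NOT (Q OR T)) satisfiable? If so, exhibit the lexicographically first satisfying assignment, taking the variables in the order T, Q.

T=0, Q=0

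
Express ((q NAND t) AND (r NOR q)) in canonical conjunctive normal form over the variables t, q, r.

(t OR q OR NOT r) AND (t OR NOT q OR r) AND (t OR NOT q OR NOT r) AND (NOT t OR q OR NOT r) AND (NOT t OR NOT q OR r) AND (NOT t OR NOT q OR NOT r)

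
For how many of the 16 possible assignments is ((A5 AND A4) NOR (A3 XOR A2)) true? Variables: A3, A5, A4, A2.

Satisfying assignments: (0,0,0,0), (0,0,1,0), (0,1,0,0), (1,0,0,1), (1,0,1,1), (1,1,0,1)
Count: 6 out of 16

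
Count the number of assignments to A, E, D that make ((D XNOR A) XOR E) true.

Satisfying assignments: (0,0,0), (0,1,1), (1,0,1), (1,1,0)
Count: 4 out of 8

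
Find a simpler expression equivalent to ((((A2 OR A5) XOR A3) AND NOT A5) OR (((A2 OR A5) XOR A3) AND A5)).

By distribution ((E AND v) OR (E AND NOT v) = E):
= ((A2 OR A5) XOR A3)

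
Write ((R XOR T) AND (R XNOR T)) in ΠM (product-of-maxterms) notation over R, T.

ΠM(0, 1, 2, 3) = (R OR T) AND (R OR NOT T) AND (NOT R OR T) AND (NOT R OR NOT T)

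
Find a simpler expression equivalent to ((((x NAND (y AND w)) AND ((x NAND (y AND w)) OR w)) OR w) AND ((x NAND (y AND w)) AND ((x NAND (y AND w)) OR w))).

By absorption (E AND (E OR v) = E) then absorption (E AND (E OR v) = E):
= (x NAND (y AND w))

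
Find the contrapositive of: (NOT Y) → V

Contrapositive: NOT V → Y
Note: A statement and its contrapositive are logically equivalent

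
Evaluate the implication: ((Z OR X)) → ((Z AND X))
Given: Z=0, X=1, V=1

Antecedent ((Z OR X)) = 1; consequent ((Z AND X)) = 0.
1 → 0 = 0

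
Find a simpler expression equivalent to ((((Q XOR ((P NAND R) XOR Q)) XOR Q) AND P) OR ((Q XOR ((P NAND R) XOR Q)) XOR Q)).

By absorption (E OR (E AND v) = E) then XOR self-cancellation ((E XOR v) XOR v = E):
= ((P NAND R) XOR Q)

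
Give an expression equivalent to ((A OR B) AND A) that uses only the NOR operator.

((((A NOR B) NOR (A NOR B)) NOR ((A NOR B) NOR (A NOR B))) NOR (A NOR A))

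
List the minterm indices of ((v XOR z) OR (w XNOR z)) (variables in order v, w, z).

Σm(0, 1, 3, 4, 6, 7) = (NOT v AND NOT w AND NOT z) OR (NOT v AND NOT w AND z) OR (NOT v AND w AND z) OR (v AND NOT w AND NOT z) OR (v AND w AND NOT z) OR (v AND w AND z)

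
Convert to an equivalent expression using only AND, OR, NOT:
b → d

NOT b OR d
(Implication elimination: A → B = NOT A OR B)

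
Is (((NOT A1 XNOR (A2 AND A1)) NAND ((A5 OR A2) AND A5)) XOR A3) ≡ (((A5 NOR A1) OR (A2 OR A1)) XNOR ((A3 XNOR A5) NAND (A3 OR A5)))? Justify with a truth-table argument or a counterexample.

No. Counterexample: with A3=0, A5=1, A2=0, A1=0, Expression 1 = 1 but Expression 2 = 0.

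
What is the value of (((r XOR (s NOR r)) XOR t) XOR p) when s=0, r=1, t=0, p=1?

Substituting: (((1 XOR (0 NOR 1)) XOR 0) XOR 1)
= 0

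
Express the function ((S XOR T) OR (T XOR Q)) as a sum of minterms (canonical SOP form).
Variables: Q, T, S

Σm(1, 2, 3, 4, 5, 6) = (NOT Q AND NOT T AND S) OR (NOT Q AND T AND NOT S) OR (NOT Q AND T AND S) OR (Q AND NOT T AND NOT S) OR (Q AND NOT T AND S) OR (Q AND T AND NOT S)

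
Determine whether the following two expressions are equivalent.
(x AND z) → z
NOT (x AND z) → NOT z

No, Inverse is not equivalent to original (counterexample: x=0, y=0, z=1)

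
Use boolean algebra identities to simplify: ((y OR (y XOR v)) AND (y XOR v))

By absorption (E AND (E OR v) = E):
= (y XOR v)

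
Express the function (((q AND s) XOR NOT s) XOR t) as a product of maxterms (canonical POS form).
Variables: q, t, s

ΠM(1, 2, 6, 7) = (q OR t OR NOT s) AND (q OR NOT t OR s) AND (NOT q OR NOT t OR s) AND (NOT q OR NOT t OR NOT s)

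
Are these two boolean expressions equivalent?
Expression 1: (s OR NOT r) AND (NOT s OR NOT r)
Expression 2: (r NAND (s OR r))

Yes, they are equivalent — the two output columns agree on all 4 assignments:
s | r | Expression 1 | Expression 2
-----------------------------------
0 | 0 | 1 | 1
0 | 1 | 0 | 0
1 | 0 | 1 | 1
1 | 1 | 0 | 0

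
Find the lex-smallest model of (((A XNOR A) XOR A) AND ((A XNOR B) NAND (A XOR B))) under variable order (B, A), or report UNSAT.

B=0, A=0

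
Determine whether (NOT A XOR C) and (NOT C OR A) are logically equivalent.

No. Counterexample: with A=1, C=0, Expression 1 = 0 but Expression 2 = 1.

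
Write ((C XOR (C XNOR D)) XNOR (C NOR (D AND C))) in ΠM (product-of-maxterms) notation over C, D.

ΠM(1, 2) = (C OR NOT D) AND (NOT C OR D)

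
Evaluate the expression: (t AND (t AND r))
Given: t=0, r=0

Substituting: (0 AND (0 AND 0))
= 0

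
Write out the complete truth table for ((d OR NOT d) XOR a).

d | a | Output
--------------
0 | 0 | 1
0 | 1 | 0
1 | 0 | 1
1 | 1 | 0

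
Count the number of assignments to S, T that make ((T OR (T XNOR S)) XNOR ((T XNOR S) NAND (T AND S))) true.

Satisfying assignments: (0,0), (0,1)
Count: 2 out of 4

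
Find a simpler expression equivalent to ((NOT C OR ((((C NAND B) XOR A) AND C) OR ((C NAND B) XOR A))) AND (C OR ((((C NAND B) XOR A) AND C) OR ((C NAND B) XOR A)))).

By distribution ((E OR v) AND (E OR NOT v) = E) then absorption (E OR (E AND v) = E):
= ((C NAND B) XOR A)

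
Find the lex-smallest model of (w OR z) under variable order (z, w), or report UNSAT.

z=0, w=1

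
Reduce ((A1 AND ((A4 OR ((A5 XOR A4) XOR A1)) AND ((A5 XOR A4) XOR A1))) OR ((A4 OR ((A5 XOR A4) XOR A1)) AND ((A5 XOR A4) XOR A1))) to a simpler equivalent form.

By absorption (E OR (E AND v) = E) then absorption (E AND (E OR v) = E):
= ((A5 XOR A4) XOR A1)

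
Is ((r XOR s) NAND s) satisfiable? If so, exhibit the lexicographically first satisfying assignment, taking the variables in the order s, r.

s=0, r=0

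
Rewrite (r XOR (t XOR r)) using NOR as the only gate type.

((((r NOR ((((t NOR r) NOR (t NOR r)) NOR ((t NOR r) NOR (t NOR r))) NOR ((((t NOR t) NOR (r NOR r)) NOR ((t NOR t) NOR (r NOR r))) NOR (((t NOR t) NOR (r NOR r)) NOR ((t NOR t) NOR (r NOR r)))))) NOR (r NOR ((((t NOR r) NOR (t NOR r)) NOR ((t NOR r) NOR (t NOR r))) NOR ((((t NOR t) NOR (r NOR r)) NOR ((t NOR t) NOR (r NOR r))) NOR (((t NOR t) NOR (r NOR r)) NOR ((t NOR t) NOR (r NOR r))))))) NOR ((r NOR ((((t NOR r) NOR (t NOR r)) NOR ((t NOR r) NOR (t NOR r))) NOR ((((t NOR t) NOR (r NOR r)) NOR ((t NOR t) NOR (r NOR r))) NOR (((t NOR t) NOR (r NOR r)) NOR ((t NOR t) NOR (r NOR r)))))) NOR (r NOR ((((t NOR r) NOR (t NOR r)) NOR ((t NOR r) NOR (t NOR r))) NOR ((((t NOR t) NOR (r NOR r)) NOR ((t NOR t) NOR (r NOR r))) NOR (((t NOR t) NOR (r NOR r)) NOR ((t NOR t) NOR (r NOR r)))))))) NOR ((((r NOR r) NOR (((((t NOR r) NOR (t NOR r)) NOR ((t NOR r) NOR (t NOR r))) NOR ((((t NOR t) NOR (r NOR r)) NOR ((t NOR t) NOR (r NOR r))) NOR (((t NOR t) NOR (r NOR r)) NOR ((t NOR t) NOR (r NOR r))))) NOR ((((t NOR r) NOR (t NOR r)) NOR ((t NOR r) NOR (t NOR r))) NOR ((((t NOR t) NOR (r NOR r)) NOR ((t NOR t) NOR (r NOR r))) NOR (((t NOR t) NOR (r NOR r)) NOR ((t NOR t) NOR (r NOR r))))))) NOR ((r NOR r) NOR (((((t NOR r) NOR (t NOR r)) NOR ((t NOR r) NOR (t NOR r))) NOR ((((t NOR t) NOR (r NOR r)) NOR ((t NOR t) NOR (r NOR r))) NOR (((t NOR t) NOR (r NOR r)) NOR ((t NOR t) NOR (r NOR r))))) NOR ((((t NOR r) NOR (t NOR r)) NOR ((t NOR r) NOR (t NOR r))) NOR ((((t NOR t) NOR (r NOR r)) NOR ((t NOR t) NOR (r NOR r))) NOR (((t NOR t) NOR (r NOR r)) NOR ((t NOR t) NOR (r NOR r)))))))) NOR (((r NOR r) NOR (((((t NOR r) NOR (t NOR r)) NOR ((t NOR r) NOR (t NOR r))) NOR ((((t NOR t) NOR (r NOR r)) NOR ((t NOR t) NOR (r NOR r))) NOR (((t NOR t) NOR (r NOR r)) NOR ((t NOR t) NOR (r NOR r))))) NOR ((((t NOR r) NOR (t NOR r)) NOR ((t NOR r) NOR (t NOR r))) NOR ((((t NOR t) NOR (r NOR r)) NOR ((t NOR t) NOR (r NOR r))) NOR (((t NOR t) NOR (r NOR r)) NOR ((t NOR t) NOR (r NOR r))))))) NOR ((r NOR r) NOR (((((t NOR r) NOR (t NOR r)) NOR ((t NOR r) NOR (t NOR r))) NOR ((((t NOR t) NOR (r NOR r)) NOR ((t NOR t) NOR (r NOR r))) NOR (((t NOR t) NOR (r NOR r)) NOR ((t NOR t) NOR (r NOR r))))) NOR ((((t NOR r) NOR (t NOR r)) NOR ((t NOR r) NOR (t NOR r))) NOR ((((t NOR t) NOR (r NOR r)) NOR ((t NOR t) NOR (r NOR r))) NOR (((t NOR t) NOR (r NOR r)) NOR ((t NOR t) NOR (r NOR r))))))))))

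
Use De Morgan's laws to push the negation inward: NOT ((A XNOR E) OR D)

NOT (A XNOR E) AND NOT D
De Morgan's: NOT(OR of terms) = AND of negations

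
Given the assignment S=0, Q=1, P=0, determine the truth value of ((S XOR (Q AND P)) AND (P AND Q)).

Substituting: ((0 XOR (1 AND 0)) AND (0 AND 1))
= 0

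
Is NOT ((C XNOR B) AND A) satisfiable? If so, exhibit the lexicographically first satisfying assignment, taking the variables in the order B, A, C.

B=0, A=0, C=0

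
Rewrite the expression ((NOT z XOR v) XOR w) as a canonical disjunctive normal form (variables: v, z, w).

(NOT v AND NOT z AND NOT w) OR (NOT v AND z AND w) OR (v AND NOT z AND w) OR (v AND z AND NOT w)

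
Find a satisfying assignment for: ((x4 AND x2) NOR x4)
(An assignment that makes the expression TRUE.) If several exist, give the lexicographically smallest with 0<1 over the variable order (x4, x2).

x4=0, x2=0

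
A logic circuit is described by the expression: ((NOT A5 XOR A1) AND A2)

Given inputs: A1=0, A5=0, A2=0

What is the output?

Substituting: ((NOT 0 XOR 0) AND 0)
= 0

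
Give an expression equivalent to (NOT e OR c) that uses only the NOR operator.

(((e NOR e) NOR c) NOR ((e NOR e) NOR c))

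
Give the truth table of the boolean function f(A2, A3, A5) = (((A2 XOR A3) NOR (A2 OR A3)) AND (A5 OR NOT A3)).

A2 | A3 | A5 | Output
---------------------
0 | 0 | 0 | 1
0 | 0 | 1 | 1
0 | 1 | 0 | 0
0 | 1 | 1 | 0
1 | 0 | 0 | 0
1 | 0 | 1 | 0
1 | 1 | 0 | 0
1 | 1 | 1 | 0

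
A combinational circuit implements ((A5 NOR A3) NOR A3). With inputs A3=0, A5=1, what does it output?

Substituting: ((1 NOR 0) NOR 0)
= 1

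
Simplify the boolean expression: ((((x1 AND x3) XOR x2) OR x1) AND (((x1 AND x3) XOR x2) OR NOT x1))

By distribution ((E OR v) AND (E OR NOT v) = E):
= ((x1 AND x3) XOR x2)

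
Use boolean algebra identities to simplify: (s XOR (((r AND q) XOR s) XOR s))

By XOR self-cancellation ((E XOR v) XOR v = E):
= ((r AND q) XOR s)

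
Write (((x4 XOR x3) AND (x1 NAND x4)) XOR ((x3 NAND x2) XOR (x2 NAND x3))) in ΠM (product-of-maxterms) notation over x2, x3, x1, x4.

ΠM(0, 2, 3, 5, 7, 8, 10, 11, 13, 15) = (x2 OR x3 OR x1 OR x4) AND (x2 OR x3 OR NOT x1 OR x4) AND (x2 OR x3 OR NOT x1 OR NOT x4) AND (x2 OR NOT x3 OR x1 OR NOT x4) AND (x2 OR NOT x3 OR NOT x1 OR NOT x4) AND (NOT x2 OR x3 OR x1 OR x4) AND (NOT x2 OR x3 OR NOT x1 OR x4) AND (NOT x2 OR x3 OR NOT x1 OR NOT x4) AND (NOT x2 OR NOT x3 OR x1 OR NOT x4) AND (NOT x2 OR NOT x3 OR NOT x1 OR NOT x4)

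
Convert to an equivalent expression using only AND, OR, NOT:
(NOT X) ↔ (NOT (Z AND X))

((NOT X) AND (NOT (Z AND X))) OR (X AND (Z AND X))
(Biconditional = both true or both false)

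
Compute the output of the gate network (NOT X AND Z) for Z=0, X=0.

Substituting: (NOT 0 AND 0)
= 0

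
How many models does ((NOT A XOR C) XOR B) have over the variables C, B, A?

Satisfying assignments: (0,0,0), (0,1,1), (1,0,1), (1,1,0)
Count: 4 out of 8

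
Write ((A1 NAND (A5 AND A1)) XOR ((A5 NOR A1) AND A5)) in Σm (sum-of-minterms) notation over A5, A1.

Σm(0, 1, 2) = (NOT A5 AND NOT A1) OR (NOT A5 AND A1) OR (A5 AND NOT A1)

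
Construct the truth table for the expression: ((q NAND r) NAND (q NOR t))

t | r | q | Output
------------------
0 | 0 | 0 | 0
0 | 0 | 1 | 1
0 | 1 | 0 | 0
0 | 1 | 1 | 1
1 | 0 | 0 | 1
1 | 0 | 1 | 1
1 | 1 | 0 | 1
1 | 1 | 1 | 1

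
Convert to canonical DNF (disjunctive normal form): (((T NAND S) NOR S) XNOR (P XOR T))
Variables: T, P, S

(NOT T AND NOT P AND NOT S) OR (NOT T AND NOT P AND S) OR (T AND P AND NOT S) OR (T AND P AND S)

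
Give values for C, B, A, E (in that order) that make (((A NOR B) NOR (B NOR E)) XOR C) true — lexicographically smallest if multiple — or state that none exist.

C=0, B=0, A=1, E=1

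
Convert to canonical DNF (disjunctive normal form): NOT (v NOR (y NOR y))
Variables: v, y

(NOT v AND NOT y) OR (v AND NOT y) OR (v AND y)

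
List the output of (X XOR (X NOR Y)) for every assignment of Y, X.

Y | X | Output
--------------
0 | 0 | 1
0 | 1 | 1
1 | 0 | 0
1 | 1 | 1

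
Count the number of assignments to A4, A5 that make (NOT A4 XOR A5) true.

Satisfying assignments: (0,0), (1,1)
Count: 2 out of 4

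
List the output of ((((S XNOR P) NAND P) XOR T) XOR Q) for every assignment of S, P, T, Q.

S | P | T | Q | Output
----------------------
0 | 0 | 0 | 0 | 1
0 | 0 | 0 | 1 | 0
0 | 0 | 1 | 0 | 0
0 | 0 | 1 | 1 | 1
0 | 1 | 0 | 0 | 1
0 | 1 | 0 | 1 | 0
0 | 1 | 1 | 0 | 0
0 | 1 | 1 | 1 | 1
1 | 0 | 0 | 0 | 1
1 | 0 | 0 | 1 | 0
1 | 0 | 1 | 0 | 0
1 | 0 | 1 | 1 | 1
1 | 1 | 0 | 0 | 0
1 | 1 | 0 | 1 | 1
1 | 1 | 1 | 0 | 1
1 | 1 | 1 | 1 | 0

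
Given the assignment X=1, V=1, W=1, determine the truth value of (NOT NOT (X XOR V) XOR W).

Substituting: (NOT NOT (1 XOR 1) XOR 1)
= 1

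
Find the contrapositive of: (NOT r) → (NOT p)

Contrapositive: p → r
Note: A statement and its contrapositive are logically equivalent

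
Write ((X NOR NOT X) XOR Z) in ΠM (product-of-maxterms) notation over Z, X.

ΠM(0, 1) = (Z OR X) AND (Z OR NOT X)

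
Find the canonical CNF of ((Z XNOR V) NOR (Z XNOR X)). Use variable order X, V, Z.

(X OR V OR Z) AND (X OR NOT V OR Z) AND (X OR NOT V OR NOT Z) AND (NOT X OR V OR Z) AND (NOT X OR V OR NOT Z) AND (NOT X OR NOT V OR NOT Z)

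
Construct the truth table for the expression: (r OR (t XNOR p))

r | p | t | Output
------------------
0 | 0 | 0 | 1
0 | 0 | 1 | 0
0 | 1 | 0 | 0
0 | 1 | 1 | 1
1 | 0 | 0 | 1
1 | 0 | 1 | 1
1 | 1 | 0 | 1
1 | 1 | 1 | 1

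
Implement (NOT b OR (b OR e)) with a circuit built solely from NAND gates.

(((b NAND b) NAND (b NAND b)) NAND (((b NAND b) NAND (e NAND e)) NAND ((b NAND b) NAND (e NAND e))))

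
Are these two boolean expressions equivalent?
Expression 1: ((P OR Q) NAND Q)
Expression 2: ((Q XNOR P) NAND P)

No. Counterexample: with P=0, Q=1, Expression 1 = 0 but Expression 2 = 1.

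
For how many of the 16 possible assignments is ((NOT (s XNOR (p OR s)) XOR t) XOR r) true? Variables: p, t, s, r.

Satisfying assignments: (0,0,0,1), (0,0,1,1), (0,1,0,0), (0,1,1,0), (1,0,0,0), (1,0,1,1), (1,1,0,1), (1,1,1,0)
Count: 8 out of 16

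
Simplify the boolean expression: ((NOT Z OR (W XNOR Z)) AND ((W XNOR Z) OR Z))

By distribution ((E OR v) AND (E OR NOT v) = E):
= (W XNOR Z)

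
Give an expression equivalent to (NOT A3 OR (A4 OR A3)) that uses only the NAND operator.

(((A3 NAND A3) NAND (A3 NAND A3)) NAND (((A4 NAND A4) NAND (A3 NAND A3)) NAND ((A4 NAND A4) NAND (A3 NAND A3))))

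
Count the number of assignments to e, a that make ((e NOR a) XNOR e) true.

Satisfying assignments: (0,1)
Count: 1 out of 4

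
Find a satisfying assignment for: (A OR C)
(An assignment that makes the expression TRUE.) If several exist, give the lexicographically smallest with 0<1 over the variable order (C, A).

C=0, A=1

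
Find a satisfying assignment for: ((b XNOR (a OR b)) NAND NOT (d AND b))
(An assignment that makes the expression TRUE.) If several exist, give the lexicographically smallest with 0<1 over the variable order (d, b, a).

d=0, b=0, a=1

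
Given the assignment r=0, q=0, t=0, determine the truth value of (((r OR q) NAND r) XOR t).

Substituting: (((0 OR 0) NAND 0) XOR 0)
= 1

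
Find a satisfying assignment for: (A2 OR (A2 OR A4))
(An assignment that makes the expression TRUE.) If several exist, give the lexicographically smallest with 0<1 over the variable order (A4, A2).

A4=0, A2=1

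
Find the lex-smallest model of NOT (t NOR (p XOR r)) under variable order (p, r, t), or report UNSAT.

p=0, r=0, t=1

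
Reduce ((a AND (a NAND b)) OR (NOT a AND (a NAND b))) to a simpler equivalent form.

By distribution ((E AND v) OR (E AND NOT v) = E):
= (a NAND b)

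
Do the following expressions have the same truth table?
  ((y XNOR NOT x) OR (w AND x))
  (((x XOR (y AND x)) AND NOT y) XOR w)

No. Counterexample: with x=0, w=0, y=1, Expression 1 = 1 but Expression 2 = 0.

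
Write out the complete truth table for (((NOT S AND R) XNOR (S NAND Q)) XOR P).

Q | S | P | R | Output
----------------------
0 | 0 | 0 | 0 | 0
0 | 0 | 0 | 1 | 1
0 | 0 | 1 | 0 | 1
0 | 0 | 1 | 1 | 0
0 | 1 | 0 | 0 | 0
0 | 1 | 0 | 1 | 0
0 | 1 | 1 | 0 | 1
0 | 1 | 1 | 1 | 1
1 | 0 | 0 | 0 | 0
1 | 0 | 0 | 1 | 1
1 | 0 | 1 | 0 | 1
1 | 0 | 1 | 1 | 0
1 | 1 | 0 | 0 | 1
1 | 1 | 0 | 1 | 1
1 | 1 | 1 | 0 | 0
1 | 1 | 1 | 1 | 0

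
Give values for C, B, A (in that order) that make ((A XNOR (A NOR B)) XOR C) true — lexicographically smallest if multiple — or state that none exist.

C=0, B=1, A=0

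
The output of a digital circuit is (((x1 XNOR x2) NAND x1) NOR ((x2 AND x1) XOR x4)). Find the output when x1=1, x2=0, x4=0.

Substituting: (((1 XNOR 0) NAND 1) NOR ((0 AND 1) XOR 0))
= 0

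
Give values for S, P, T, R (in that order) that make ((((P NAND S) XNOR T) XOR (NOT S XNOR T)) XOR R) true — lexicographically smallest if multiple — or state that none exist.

S=0, P=0, T=0, R=1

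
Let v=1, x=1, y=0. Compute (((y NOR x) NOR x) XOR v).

Substituting: (((0 NOR 1) NOR 1) XOR 1)
= 1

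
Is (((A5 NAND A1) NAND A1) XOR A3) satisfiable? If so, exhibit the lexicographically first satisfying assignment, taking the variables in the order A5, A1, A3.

A5=0, A1=0, A3=0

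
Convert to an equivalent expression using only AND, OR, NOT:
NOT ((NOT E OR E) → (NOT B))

(NOT E OR E) AND B
(Negated implication: NOT(A → B) = A AND NOT B)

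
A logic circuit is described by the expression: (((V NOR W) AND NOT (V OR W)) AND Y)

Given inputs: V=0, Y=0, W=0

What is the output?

Substituting: (((0 NOR 0) AND NOT (0 OR 0)) AND 0)
= 0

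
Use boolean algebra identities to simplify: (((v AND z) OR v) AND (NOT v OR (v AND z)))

By distribution ((E OR v) AND (E OR NOT v) = E):
= (v AND z)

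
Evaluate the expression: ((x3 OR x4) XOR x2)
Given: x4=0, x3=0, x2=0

Substituting: ((0 OR 0) XOR 0)
= 0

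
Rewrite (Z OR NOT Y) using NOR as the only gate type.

((Z NOR (Y NOR Y)) NOR (Z NOR (Y NOR Y)))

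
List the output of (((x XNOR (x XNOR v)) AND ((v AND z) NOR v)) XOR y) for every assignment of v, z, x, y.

v | z | x | y | Output
----------------------
0 | 0 | 0 | 0 | 0
0 | 0 | 0 | 1 | 1
0 | 0 | 1 | 0 | 0
0 | 0 | 1 | 1 | 1
0 | 1 | 0 | 0 | 0
0 | 1 | 0 | 1 | 1
0 | 1 | 1 | 0 | 0
0 | 1 | 1 | 1 | 1
1 | 0 | 0 | 0 | 0
1 | 0 | 0 | 1 | 1
1 | 0 | 1 | 0 | 0
1 | 0 | 1 | 1 | 1
1 | 1 | 0 | 0 | 0
1 | 1 | 0 | 1 | 1
1 | 1 | 1 | 0 | 0
1 | 1 | 1 | 1 | 1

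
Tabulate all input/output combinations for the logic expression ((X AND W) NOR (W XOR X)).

X | W | Output
--------------
0 | 0 | 1
0 | 1 | 0
1 | 0 | 0
1 | 1 | 0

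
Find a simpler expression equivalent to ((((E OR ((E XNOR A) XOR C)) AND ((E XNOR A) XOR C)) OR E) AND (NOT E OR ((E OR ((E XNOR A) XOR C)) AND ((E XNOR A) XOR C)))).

By distribution ((E OR v) AND (E OR NOT v) = E) then absorption (E AND (E OR v) = E):
= ((E XNOR A) XOR C)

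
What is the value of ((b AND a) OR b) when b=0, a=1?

Substituting: ((0 AND 1) OR 0)
= 0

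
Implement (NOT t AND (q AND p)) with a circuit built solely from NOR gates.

(((t NOR t) NOR (t NOR t)) NOR (((q NOR q) NOR (p NOR p)) NOR ((q NOR q) NOR (p NOR p))))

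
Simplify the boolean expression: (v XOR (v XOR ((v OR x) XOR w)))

By XOR self-cancellation ((E XOR v) XOR v = E):
= ((v OR x) XOR w)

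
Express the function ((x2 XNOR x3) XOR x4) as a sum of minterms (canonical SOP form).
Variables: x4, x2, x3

Σm(0, 3, 5, 6) = (NOT x4 AND NOT x2 AND NOT x3) OR (NOT x4 AND x2 AND x3) OR (x4 AND NOT x2 AND x3) OR (x4 AND x2 AND NOT x3)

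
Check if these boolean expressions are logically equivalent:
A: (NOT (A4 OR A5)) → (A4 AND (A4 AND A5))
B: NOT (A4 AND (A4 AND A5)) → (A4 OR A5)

Yes, Contrapositive is always equivalent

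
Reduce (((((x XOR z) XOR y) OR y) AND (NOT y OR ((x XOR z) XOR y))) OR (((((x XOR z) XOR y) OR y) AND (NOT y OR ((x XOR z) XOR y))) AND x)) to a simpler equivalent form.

By absorption (E OR (E AND v) = E) then distribution ((E OR v) AND (E OR NOT v) = E):
= ((x XOR z) XOR y)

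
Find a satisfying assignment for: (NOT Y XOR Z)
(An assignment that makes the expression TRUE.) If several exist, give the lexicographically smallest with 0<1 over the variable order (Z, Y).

Z=0, Y=0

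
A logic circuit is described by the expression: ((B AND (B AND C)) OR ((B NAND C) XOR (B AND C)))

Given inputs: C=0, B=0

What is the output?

Substituting: ((0 AND (0 AND 0)) OR ((0 NAND 0) XOR (0 AND 0)))
= 1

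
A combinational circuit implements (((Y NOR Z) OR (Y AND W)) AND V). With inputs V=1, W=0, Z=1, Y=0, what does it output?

Substituting: (((0 NOR 1) OR (0 AND 0)) AND 1)
= 0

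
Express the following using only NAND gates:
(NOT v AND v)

(((v NAND v) NAND v) NAND ((v NAND v) NAND v))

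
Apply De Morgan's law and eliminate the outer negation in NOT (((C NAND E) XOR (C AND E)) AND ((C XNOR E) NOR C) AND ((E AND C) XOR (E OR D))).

NOT ((C NAND E) XOR (C AND E)) OR NOT ((C XNOR E) NOR C) OR NOT ((E AND C) XOR (E OR D))
De Morgan's: NOT(AND of terms) = OR of negations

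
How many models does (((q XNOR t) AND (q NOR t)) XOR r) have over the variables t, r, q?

Satisfying assignments: (0,0,0), (0,1,1), (1,1,0), (1,1,1)
Count: 4 out of 8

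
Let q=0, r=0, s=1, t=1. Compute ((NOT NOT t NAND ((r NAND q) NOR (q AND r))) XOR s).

Substituting: ((NOT NOT 1 NAND ((0 NAND 0) NOR (0 AND 0))) XOR 1)
= 0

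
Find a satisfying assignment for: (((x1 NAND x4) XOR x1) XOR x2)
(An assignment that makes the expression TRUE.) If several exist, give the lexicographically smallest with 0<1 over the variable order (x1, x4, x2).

x1=0, x4=0, x2=0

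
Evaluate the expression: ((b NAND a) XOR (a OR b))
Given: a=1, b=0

Substituting: ((0 NAND 1) XOR (1 OR 0))
= 0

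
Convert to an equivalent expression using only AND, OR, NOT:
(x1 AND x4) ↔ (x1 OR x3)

((x1 AND x4) AND (x1 OR x3)) OR (NOT (x1 AND x4) AND NOT (x1 OR x3))
(Biconditional = both true or both false)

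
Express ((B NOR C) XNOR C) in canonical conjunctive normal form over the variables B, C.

(B OR C) AND (B OR NOT C) AND (NOT B OR NOT C)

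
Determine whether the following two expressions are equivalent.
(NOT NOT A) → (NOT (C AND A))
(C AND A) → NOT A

Yes, Contrapositive is always equivalent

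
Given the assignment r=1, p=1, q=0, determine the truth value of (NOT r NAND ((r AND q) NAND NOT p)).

Substituting: (NOT 1 NAND ((1 AND 0) NAND NOT 1))
= 1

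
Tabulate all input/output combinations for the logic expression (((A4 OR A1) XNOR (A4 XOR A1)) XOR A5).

A5 | A1 | A4 | Output
---------------------
0 | 0 | 0 | 1
0 | 0 | 1 | 1
0 | 1 | 0 | 1
0 | 1 | 1 | 0
1 | 0 | 0 | 0
1 | 0 | 1 | 0
1 | 1 | 0 | 0
1 | 1 | 1 | 1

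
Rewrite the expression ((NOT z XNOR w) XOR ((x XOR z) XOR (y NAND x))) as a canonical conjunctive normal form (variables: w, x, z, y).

(w OR NOT x OR z OR y) AND (w OR NOT x OR NOT z OR y) AND (NOT w OR x OR z OR y) AND (NOT w OR x OR z OR NOT y) AND (NOT w OR x OR NOT z OR y) AND (NOT w OR x OR NOT z OR NOT y) AND (NOT w OR NOT x OR z OR NOT y) AND (NOT w OR NOT x OR NOT z OR NOT y)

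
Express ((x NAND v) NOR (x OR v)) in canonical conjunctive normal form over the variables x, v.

(x OR v) AND (x OR NOT v) AND (NOT x OR v) AND (NOT x OR NOT v)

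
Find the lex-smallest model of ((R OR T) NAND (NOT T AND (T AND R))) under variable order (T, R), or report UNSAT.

T=0, R=0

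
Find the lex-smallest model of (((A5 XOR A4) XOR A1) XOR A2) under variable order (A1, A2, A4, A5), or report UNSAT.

A1=0, A2=0, A4=0, A5=1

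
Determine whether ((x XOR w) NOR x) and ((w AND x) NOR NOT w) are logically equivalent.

No. Counterexample: with w=0, x=0, Expression 1 = 1 but Expression 2 = 0.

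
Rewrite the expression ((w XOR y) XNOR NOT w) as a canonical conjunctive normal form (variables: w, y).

(w OR y) AND (NOT w OR y)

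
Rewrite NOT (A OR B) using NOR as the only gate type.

(((A NOR B) NOR (A NOR B)) NOR ((A NOR B) NOR (A NOR B)))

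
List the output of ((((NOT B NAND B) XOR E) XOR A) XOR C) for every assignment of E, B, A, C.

E | B | A | C | Output
----------------------
0 | 0 | 0 | 0 | 1
0 | 0 | 0 | 1 | 0
0 | 0 | 1 | 0 | 0
0 | 0 | 1 | 1 | 1
0 | 1 | 0 | 0 | 1
0 | 1 | 0 | 1 | 0
0 | 1 | 1 | 0 | 0
0 | 1 | 1 | 1 | 1
1 | 0 | 0 | 0 | 0
1 | 0 | 0 | 1 | 1
1 | 0 | 1 | 0 | 1
1 | 0 | 1 | 1 | 0
1 | 1 | 0 | 0 | 0
1 | 1 | 0 | 1 | 1
1 | 1 | 1 | 0 | 1
1 | 1 | 1 | 1 | 0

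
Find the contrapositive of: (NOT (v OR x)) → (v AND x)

Contrapositive: NOT (v AND x) → (v OR x)
Note: A statement and its contrapositive are logically equivalent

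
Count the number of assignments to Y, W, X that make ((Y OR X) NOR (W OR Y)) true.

Satisfying assignments: (0,0,0)
Count: 1 out of 8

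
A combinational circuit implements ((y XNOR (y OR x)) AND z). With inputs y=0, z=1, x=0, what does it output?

Substituting: ((0 XNOR (0 OR 0)) AND 1)
= 1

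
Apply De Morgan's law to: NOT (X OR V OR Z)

NOT X AND NOT V AND NOT Z
De Morgan's: NOT(OR of terms) = AND of negations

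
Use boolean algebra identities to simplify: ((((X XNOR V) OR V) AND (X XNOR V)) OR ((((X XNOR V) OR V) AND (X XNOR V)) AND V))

By absorption (E OR (E AND v) = E) then absorption (E AND (E OR v) = E):
= (X XNOR V)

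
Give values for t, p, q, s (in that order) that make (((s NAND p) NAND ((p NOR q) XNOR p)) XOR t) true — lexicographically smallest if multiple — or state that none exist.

t=0, p=0, q=0, s=0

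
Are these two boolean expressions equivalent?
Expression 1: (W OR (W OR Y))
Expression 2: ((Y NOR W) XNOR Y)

No. Counterexample: with Y=1, W=0, Expression 1 = 1 but Expression 2 = 0.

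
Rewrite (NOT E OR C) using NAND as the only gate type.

(((E NAND E) NAND (E NAND E)) NAND (C NAND C))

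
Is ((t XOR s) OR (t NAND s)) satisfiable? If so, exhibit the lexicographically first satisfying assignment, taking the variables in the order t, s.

t=0, s=0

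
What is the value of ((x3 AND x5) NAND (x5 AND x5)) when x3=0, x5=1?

Substituting: ((0 AND 1) NAND (1 AND 1))
= 1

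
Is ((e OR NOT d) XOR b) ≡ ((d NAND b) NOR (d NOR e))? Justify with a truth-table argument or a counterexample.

No. Counterexample: with b=0, e=0, d=0, Expression 1 = 1 but Expression 2 = 0.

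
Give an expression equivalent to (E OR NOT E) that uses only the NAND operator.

((E NAND E) NAND ((E NAND E) NAND (E NAND E)))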